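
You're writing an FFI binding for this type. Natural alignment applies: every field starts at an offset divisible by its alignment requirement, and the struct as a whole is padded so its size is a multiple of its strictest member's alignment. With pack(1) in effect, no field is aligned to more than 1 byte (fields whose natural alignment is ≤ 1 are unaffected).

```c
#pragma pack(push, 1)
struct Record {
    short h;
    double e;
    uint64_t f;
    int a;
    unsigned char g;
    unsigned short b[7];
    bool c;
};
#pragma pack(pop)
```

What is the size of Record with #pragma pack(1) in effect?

38

0..2  h  (2B, 1-aligned)
2..10  e  (8B, 1-aligned)
10..18  f  (8B, 1-aligned)
18..22  a  (4B, 1-aligned)
22..23  g  (1B, 1-aligned)
23..37  b  (14B, 1-aligned)
37..38  c  (1B, 1-aligned)
sizeof = 38, alignof = 1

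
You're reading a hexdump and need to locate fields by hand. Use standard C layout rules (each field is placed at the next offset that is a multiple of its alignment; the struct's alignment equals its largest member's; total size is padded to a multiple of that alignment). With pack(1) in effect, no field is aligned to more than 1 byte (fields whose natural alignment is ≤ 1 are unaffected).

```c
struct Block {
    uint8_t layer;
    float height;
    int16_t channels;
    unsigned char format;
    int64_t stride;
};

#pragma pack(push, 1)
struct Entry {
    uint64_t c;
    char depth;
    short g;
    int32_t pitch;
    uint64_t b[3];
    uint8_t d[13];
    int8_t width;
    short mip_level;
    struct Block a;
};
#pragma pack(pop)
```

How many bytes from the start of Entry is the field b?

15

Block: 0..1  layer  (1B, 1-aligned); 1..4  -- padding (3B); 4..8  height  (4B, 4-aligned); 8..10  channels  (2B, 2-aligned); 10..11  format  (1B, 1-aligned); 11..16  -- padding (5B); 16..24  stride  (8B, 8-aligned); sizeof = 24, alignof = 8
0..8  c  (8B, 1-aligned)
8..9  depth  (1B, 1-aligned)
9..11  g  (2B, 1-aligned)
11..15  pitch  (4B, 1-aligned)
15..39  b  (24B, 1-aligned)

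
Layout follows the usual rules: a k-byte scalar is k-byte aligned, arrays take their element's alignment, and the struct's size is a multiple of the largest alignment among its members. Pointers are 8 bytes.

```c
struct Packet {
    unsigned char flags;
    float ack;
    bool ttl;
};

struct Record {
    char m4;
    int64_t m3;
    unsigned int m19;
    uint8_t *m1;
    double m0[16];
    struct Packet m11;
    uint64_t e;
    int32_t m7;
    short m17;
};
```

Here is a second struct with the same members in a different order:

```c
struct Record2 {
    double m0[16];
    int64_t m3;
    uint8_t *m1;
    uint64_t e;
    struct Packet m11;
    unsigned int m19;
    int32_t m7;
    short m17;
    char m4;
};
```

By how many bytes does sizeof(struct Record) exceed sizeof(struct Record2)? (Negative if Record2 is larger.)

Packet: @0: flags [1B, align 1] → 1; +3 pad (align 4); @4: ack [4B, align 4] → 8; @8: ttl [1B, align 1] → 9; +3 tail pad (align 4); size 12, align 4
@0: m4 [1B, align 1] → 1
+7 pad (align 8)
@8: m3 [8B, align 8] → 16
@16: m19 [4B, align 4] → 20
+4 pad (align 8)
@24: m1 [8B, align 8] → 32
@32: m0 [128B, align 8] → 160
@160: m11 [12B, align 4] → 172
+4 pad (align 8)
@176: e [8B, align 8] → 184
@184: m7 [4B, align 4] → 188
@188: m17 [2B, align 2] → 190
+2 tail pad (align 8)
size 192, align 8
— Record2 —
@0: m0 [128B, align 8] → 128
@128: m3 [8B, align 8] → 136
@136: m1 [8B, align 8] → 144
@144: e [8B, align 8] → 152
@152: m11 [12B, align 4] → 164
@164: m19 [4B, align 4] → 168
@168: m7 [4B, align 4] → 172
@172: m17 [2B, align 2] → 174
@174: m4 [1B, align 1] → 175
+1 tail pad (align 8)
size 176, align 8
192 − 176 = 16

16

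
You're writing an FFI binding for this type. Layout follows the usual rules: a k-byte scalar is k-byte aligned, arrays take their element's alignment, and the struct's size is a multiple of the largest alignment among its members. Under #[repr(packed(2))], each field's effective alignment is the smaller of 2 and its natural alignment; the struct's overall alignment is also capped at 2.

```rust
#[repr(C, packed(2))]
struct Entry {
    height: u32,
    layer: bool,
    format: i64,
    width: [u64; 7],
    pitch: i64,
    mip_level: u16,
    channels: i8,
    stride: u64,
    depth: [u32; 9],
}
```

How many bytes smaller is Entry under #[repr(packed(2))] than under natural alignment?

natural layout:
  @0: height [4B, align 4] → 4
  @4: layer [1B, align 1] → 5
  +3 pad (align 8)
  @8: format [8B, align 8] → 16
  @16: width [56B, align 8] → 72
  @72: pitch [8B, align 8] → 80
  @80: mip_level [2B, align 2] → 82
  @82: channels [1B, align 1] → 83
  +5 pad (align 8)
  @88: stride [8B, align 8] → 96
  @96: depth [36B, align 4] → 132
  +4 tail pad (align 8)
  size 136, align 8
packed(2) layout:
  @0: height [4B, align 2] → 4
  @4: layer [1B, align 1] → 5
  +1 pad (align 2)
  @6: format [8B, align 2] → 14
  @14: width [56B, align 2] → 70
  @70: pitch [8B, align 2] → 78
  @78: mip_level [2B, align 2] → 80
  @80: channels [1B, align 1] → 81
  +1 pad (align 2)
  @82: stride [8B, align 2] → 90
  @90: depth [36B, align 2] → 126
  size 126, align 2
136 − 126 = 10

10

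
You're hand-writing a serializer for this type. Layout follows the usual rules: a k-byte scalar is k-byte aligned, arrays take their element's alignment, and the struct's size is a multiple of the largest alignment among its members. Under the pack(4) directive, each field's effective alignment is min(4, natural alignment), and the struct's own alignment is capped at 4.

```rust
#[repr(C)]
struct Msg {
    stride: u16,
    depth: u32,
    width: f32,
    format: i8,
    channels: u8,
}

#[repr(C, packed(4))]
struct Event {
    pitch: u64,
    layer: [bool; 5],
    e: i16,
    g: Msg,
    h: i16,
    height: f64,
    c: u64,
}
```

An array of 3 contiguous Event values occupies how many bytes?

Msg: @0: stride [2B, align 2] → 2; +2 pad (align 4); @4: depth [4B, align 4] → 8; @8: width [4B, align 4] → 12; @12: format [1B, align 1] → 13; @13: channels [1B, align 1] → 14; +2 tail pad (align 4); size 16, align 4
@0: pitch [8B, align 4] → 8
@8: layer [5B, align 1] → 13
+1 pad (align 2)
@14: e [2B, align 2] → 16
@16: g [16B, align 4] → 32
@32: h [2B, align 2] → 34
+2 pad (align 4)
@36: height [8B, align 4] → 44
@44: c [8B, align 4] → 52
size 52, align 4
array of 3: 3 × 52 = 156

156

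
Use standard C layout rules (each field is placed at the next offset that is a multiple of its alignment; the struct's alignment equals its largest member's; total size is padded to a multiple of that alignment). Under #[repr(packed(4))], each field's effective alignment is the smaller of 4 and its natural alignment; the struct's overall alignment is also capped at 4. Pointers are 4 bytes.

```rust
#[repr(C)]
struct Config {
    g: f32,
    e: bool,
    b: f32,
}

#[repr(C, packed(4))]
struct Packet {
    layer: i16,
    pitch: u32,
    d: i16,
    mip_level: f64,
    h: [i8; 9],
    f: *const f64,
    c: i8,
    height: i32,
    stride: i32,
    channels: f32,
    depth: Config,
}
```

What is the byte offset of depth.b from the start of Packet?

60

Config: @0: g [4B, align 4] → 4; @4: e [1B, align 1] → 5; +3 pad (align 4); @8: b [4B, align 4] → 12; size 12, align 4
@0: layer [2B, align 2] → 2
+2 pad (align 4)
@4: pitch [4B, align 4] → 8
@8: d [2B, align 2] → 10
+2 pad (align 4)
@12: mip_level [8B, align 4] → 20
@20: h [9B, align 1] → 29
+3 pad (align 4)
@32: f [4B, align 4] → 36
@36: c [1B, align 1] → 37
+3 pad (align 4)
@40: height [4B, align 4] → 44
@44: stride [4B, align 4] → 48
@48: channels [4B, align 4] → 52
@52: depth [12B, align 4] → 64
within Config: b at 8
52 + 8 = 60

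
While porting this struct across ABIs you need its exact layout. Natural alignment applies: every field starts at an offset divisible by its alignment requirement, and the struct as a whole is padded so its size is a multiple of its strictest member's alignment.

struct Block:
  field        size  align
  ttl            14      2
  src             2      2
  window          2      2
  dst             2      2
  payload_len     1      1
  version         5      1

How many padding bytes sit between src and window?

ttl at 0 (size 14, align 2) → ends 14
src at 14 (size 2, align 2) → ends 16
window at 16 (size 2, align 2) → ends 18

0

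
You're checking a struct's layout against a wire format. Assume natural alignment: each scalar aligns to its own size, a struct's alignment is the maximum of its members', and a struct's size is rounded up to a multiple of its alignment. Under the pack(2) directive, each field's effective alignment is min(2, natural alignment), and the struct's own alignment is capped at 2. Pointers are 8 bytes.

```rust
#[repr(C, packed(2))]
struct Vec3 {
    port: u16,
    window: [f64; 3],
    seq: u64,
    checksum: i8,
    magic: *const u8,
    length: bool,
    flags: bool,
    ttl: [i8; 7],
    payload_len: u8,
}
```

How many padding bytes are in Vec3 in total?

1

0..2  port  (2B, 2-aligned)
2..26  window  (24B, 2-aligned)
26..34  seq  (8B, 2-aligned)
34..35  checksum  (1B, 1-aligned)
35..36  -- padding (1B)
36..44  magic  (8B, 2-aligned)
44..45  length  (1B, 1-aligned)
45..46  flags  (1B, 1-aligned)
46..53  ttl  (7B, 1-aligned)
53..54  payload_len  (1B, 1-aligned)
sizeof = 54, alignof = 2
data bytes 53, size 54 → padding 1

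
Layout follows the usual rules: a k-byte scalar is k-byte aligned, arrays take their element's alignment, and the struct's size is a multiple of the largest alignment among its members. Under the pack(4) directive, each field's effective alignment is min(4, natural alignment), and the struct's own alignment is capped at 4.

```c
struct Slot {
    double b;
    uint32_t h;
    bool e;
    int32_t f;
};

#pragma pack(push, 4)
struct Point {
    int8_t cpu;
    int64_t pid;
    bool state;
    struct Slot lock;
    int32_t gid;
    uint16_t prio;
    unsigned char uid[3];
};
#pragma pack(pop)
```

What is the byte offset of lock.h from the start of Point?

Slot: b at 0 (size 8, align 8) → ends 8; h at 8 (size 4, align 4) → ends 12; e at 12 (size 1, align 1) → ends 13; pad 3 to align 4 for f; f at 16 (size 4, align 4) → ends 20; tail pad 4 to reach multiple of 8; total 24 bytes, alignment 8
cpu at 0 (size 1, align 1) → ends 1
pad 3 to align 4 for pid
pid at 4 (size 8, align 4) → ends 12
state at 12 (size 1, align 1) → ends 13
pad 3 to align 4 for lock
lock at 16 (size 24, align 4) → ends 40
within Slot: h at 8
16 + 8 = 24

24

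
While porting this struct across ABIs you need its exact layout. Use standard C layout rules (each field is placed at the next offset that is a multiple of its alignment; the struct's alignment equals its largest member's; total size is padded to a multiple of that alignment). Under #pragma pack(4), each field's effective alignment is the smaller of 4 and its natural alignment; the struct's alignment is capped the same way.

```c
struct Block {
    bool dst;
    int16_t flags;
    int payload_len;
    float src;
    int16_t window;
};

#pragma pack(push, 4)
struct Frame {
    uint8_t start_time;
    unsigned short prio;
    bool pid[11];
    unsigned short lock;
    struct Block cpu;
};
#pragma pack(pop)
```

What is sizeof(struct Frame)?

Block: @0: dst [1B, align 1] → 1; +1 pad (align 2); @2: flags [2B, align 2] → 4; @4: payload_len [4B, align 4] → 8; @8: src [4B, align 4] → 12; @12: window [2B, align 2] → 14; +2 tail pad (align 4); size 16, align 4
@0: start_time [1B, align 1] → 1
+1 pad (align 2)
@2: prio [2B, align 2] → 4
@4: pid [11B, align 1] → 15
+1 pad (align 2)
@16: lock [2B, align 2] → 18
+2 pad (align 4)
@20: cpu [16B, align 4] → 36
size 36, align 4

36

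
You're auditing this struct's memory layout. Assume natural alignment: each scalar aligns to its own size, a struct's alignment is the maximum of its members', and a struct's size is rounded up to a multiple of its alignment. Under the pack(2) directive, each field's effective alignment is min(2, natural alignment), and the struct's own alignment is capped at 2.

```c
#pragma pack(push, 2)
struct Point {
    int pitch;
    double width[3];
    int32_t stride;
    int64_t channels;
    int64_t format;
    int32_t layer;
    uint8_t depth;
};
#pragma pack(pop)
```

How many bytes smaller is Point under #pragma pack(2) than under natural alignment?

10

natural layout:
  pitch at 0 (size 4, align 4) → ends 4
  pad 4 to align 8 for width
  width at 8 (size 24, align 8) → ends 32
  stride at 32 (size 4, align 4) → ends 36
  pad 4 to align 8 for channels
  channels at 40 (size 8, align 8) → ends 48
  format at 48 (size 8, align 8) → ends 56
  layer at 56 (size 4, align 4) → ends 60
  depth at 60 (size 1, align 1) → ends 61
  tail pad 3 to reach multiple of 8
  total 64 bytes, alignment 8
packed(2) layout:
  pitch at 0 (size 4, align 2) → ends 4
  width at 4 (size 24, align 2) → ends 28
  stride at 28 (size 4, align 2) → ends 32
  channels at 32 (size 8, align 2) → ends 40
  format at 40 (size 8, align 2) → ends 48
  layer at 48 (size 4, align 2) → ends 52
  depth at 52 (size 1, align 1) → ends 53
  tail pad 1 to reach multiple of 2
  total 54 bytes, alignment 2
64 − 54 = 10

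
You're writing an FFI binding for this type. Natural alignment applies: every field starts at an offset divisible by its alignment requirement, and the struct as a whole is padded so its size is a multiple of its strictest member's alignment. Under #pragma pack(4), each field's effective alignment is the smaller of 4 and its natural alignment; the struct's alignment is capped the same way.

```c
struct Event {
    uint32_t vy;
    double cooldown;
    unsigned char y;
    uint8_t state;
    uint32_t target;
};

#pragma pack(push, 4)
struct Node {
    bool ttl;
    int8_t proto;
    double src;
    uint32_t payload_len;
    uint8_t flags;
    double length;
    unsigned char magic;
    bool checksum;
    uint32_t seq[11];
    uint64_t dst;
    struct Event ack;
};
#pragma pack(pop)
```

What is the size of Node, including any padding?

108 bytes

Event: vy at 0 (size 4, align 4) → ends 4; pad 4 to align 8 for cooldown; cooldown at 8 (size 8, align 8) → ends 16; y at 16 (size 1, align 1) → ends 17; state at 17 (size 1, align 1) → ends 18; pad 2 to align 4 for target; target at 20 (size 4, align 4) → ends 24; total 24 bytes, alignment 8
ttl at 0 (size 1, align 1) → ends 1
proto at 1 (size 1, align 1) → ends 2
pad 2 to align 4 for src
src at 4 (size 8, align 4) → ends 12
payload_len at 12 (size 4, align 4) → ends 16
flags at 16 (size 1, align 1) → ends 17
pad 3 to align 4 for length
length at 20 (size 8, align 4) → ends 28
magic at 28 (size 1, align 1) → ends 29
checksum at 29 (size 1, align 1) → ends 30
pad 2 to align 4 for seq
seq at 32 (size 44, align 4) → ends 76
dst at 76 (size 8, align 4) → ends 84
ack at 84 (size 24, align 4) → ends 108
total 108 bytes, alignment 4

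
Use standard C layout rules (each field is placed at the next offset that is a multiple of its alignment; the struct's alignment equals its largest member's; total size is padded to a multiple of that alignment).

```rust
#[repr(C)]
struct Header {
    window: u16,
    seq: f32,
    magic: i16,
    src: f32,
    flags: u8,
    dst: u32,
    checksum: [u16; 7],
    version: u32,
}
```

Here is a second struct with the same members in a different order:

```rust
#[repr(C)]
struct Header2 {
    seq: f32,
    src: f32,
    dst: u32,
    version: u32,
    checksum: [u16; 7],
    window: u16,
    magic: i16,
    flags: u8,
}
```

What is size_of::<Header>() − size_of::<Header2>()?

0..2  window  (2B, 2-aligned)
2..4  -- padding (2B)
4..8  seq  (4B, 4-aligned)
8..10  magic  (2B, 2-aligned)
10..12  -- padding (2B)
12..16  src  (4B, 4-aligned)
16..17  flags  (1B, 1-aligned)
17..20  -- padding (3B)
20..24  dst  (4B, 4-aligned)
24..38  checksum  (14B, 2-aligned)
38..40  -- padding (2B)
40..44  version  (4B, 4-aligned)
sizeof = 44, alignof = 4
— Header2 —
0..4  seq  (4B, 4-aligned)
4..8  src  (4B, 4-aligned)
8..12  dst  (4B, 4-aligned)
12..16  version  (4B, 4-aligned)
16..30  checksum  (14B, 2-aligned)
30..32  window  (2B, 2-aligned)
32..34  magic  (2B, 2-aligned)
34..35  flags  (1B, 1-aligned)
35..36  -- tail padding (1B)
sizeof = 36, alignof = 4
44 − 36 = 8

8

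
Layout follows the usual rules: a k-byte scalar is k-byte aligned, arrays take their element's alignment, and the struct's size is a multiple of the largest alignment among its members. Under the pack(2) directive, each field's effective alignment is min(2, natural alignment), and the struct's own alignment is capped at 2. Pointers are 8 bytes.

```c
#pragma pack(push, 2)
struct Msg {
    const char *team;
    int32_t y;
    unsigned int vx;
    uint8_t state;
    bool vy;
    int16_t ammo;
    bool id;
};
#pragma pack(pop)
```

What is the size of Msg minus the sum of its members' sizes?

@0: team [8B, align 2] → 8
@8: y [4B, align 2] → 12
@12: vx [4B, align 2] → 16
@16: state [1B, align 1] → 17
@17: vy [1B, align 1] → 18
@18: ammo [2B, align 2] → 20
@20: id [1B, align 1] → 21
+1 tail pad (align 2)
size 22, align 2
data bytes 21, size 22 → padding 1

1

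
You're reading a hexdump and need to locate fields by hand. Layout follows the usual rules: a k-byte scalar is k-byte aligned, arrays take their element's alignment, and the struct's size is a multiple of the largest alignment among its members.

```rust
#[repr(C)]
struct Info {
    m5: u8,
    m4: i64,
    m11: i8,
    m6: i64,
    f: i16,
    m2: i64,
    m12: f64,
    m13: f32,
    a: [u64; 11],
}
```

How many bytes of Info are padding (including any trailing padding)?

24

0..1  m5  (1B, 1-aligned)
1..8  -- padding (7B)
8..16  m4  (8B, 8-aligned)
16..17  m11  (1B, 1-aligned)
17..24  -- padding (7B)
24..32  m6  (8B, 8-aligned)
32..34  f  (2B, 2-aligned)
34..40  -- padding (6B)
40..48  m2  (8B, 8-aligned)
48..56  m12  (8B, 8-aligned)
56..60  m13  (4B, 4-aligned)
60..64  -- padding (4B)
64..152  a  (88B, 8-aligned)
sizeof = 152, alignof = 8
data bytes 128, size 152 → padding 24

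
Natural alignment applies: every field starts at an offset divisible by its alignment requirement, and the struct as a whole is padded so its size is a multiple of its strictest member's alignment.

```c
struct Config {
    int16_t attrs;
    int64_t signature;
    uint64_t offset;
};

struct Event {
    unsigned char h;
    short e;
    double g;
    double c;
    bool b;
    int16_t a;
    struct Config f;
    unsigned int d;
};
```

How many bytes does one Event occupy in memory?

Config: 0..2  attrs  (2B, 2-aligned); 2..8  -- padding (6B); 8..16  signature  (8B, 8-aligned); 16..24  offset  (8B, 8-aligned); sizeof = 24, alignof = 8
0..1  h  (1B, 1-aligned)
1..2  -- padding (1B)
2..4  e  (2B, 2-aligned)
4..8  -- padding (4B)
8..16  g  (8B, 8-aligned)
16..24  c  (8B, 8-aligned)
24..25  b  (1B, 1-aligned)
25..26  -- padding (1B)
26..28  a  (2B, 2-aligned)
28..32  -- padding (4B)
32..56  f  (24B, 8-aligned)
56..60  d  (4B, 4-aligned)
60..64  -- tail padding (4B)
sizeof = 64, alignof = 8

64 bytes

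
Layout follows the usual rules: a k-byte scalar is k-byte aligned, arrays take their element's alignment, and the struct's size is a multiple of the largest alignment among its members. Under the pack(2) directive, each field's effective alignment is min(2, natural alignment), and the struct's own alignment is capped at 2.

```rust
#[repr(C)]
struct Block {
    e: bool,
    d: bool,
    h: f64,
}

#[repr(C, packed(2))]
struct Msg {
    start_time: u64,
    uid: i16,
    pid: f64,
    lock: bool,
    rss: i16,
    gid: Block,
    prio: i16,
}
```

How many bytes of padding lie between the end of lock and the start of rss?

1

Block: e at 0 (size 1, align 1) → ends 1; d at 1 (size 1, align 1) → ends 2; pad 6 to align 8 for h; h at 8 (size 8, align 8) → ends 16; total 16 bytes, alignment 8
start_time at 0 (size 8, align 2) → ends 8
uid at 8 (size 2, align 2) → ends 10
pid at 10 (size 8, align 2) → ends 18
lock at 18 (size 1, align 1) → ends 19
pad 1 to align 2 for rss
rss at 20 (size 2, align 2) → ends 22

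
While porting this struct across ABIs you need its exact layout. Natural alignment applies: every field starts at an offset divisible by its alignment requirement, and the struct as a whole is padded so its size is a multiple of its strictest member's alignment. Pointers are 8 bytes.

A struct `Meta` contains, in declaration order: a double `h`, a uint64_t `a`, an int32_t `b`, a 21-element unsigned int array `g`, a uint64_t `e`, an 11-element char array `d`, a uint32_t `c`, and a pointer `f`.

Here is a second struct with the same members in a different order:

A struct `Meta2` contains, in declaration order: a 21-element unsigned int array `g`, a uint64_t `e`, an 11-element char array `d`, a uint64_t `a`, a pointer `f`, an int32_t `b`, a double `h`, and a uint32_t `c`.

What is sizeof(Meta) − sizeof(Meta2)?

@0: h [8B, align 8] → 8
@8: a [8B, align 8] → 16
@16: b [4B, align 4] → 20
@20: g [84B, align 4] → 104
@104: e [8B, align 8] → 112
@112: d [11B, align 1] → 123
+1 pad (align 4)
@124: c [4B, align 4] → 128
@128: f [8B, align 8] → 136
size 136, align 8
— Meta2 —
@0: g [84B, align 4] → 84
+4 pad (align 8)
@88: e [8B, align 8] → 96
@96: d [11B, align 1] → 107
+5 pad (align 8)
@112: a [8B, align 8] → 120
@120: f [8B, align 8] → 128
@128: b [4B, align 4] → 132
+4 pad (align 8)
@136: h [8B, align 8] → 144
@144: c [4B, align 4] → 148
+4 tail pad (align 8)
size 152, align 8
136 − 152 = -16

-16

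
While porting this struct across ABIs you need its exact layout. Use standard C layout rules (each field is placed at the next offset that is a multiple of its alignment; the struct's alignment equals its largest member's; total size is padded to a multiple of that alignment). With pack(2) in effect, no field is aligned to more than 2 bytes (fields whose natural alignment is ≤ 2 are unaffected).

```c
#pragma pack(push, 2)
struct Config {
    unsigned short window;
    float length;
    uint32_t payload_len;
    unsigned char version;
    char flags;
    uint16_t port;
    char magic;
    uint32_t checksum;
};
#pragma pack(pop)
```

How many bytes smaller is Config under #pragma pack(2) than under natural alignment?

natural layout:
  0..2  window  (2B, 2-aligned)
  2..4  -- padding (2B)
  4..8  length  (4B, 4-aligned)
  8..12  payload_len  (4B, 4-aligned)
  12..13  version  (1B, 1-aligned)
  13..14  flags  (1B, 1-aligned)
  14..16  port  (2B, 2-aligned)
  16..17  magic  (1B, 1-aligned)
  17..20  -- padding (3B)
  20..24  checksum  (4B, 4-aligned)
  sizeof = 24, alignof = 4
packed(2) layout:
  0..2  window  (2B, 2-aligned)
  2..6  length  (4B, 2-aligned)
  6..10  payload_len  (4B, 2-aligned)
  10..11  version  (1B, 1-aligned)
  11..12  flags  (1B, 1-aligned)
  12..14  port  (2B, 2-aligned)
  14..15  magic  (1B, 1-aligned)
  15..16  -- padding (1B)
  16..20  checksum  (4B, 2-aligned)
  sizeof = 20, alignof = 2
24 − 20 = 4

4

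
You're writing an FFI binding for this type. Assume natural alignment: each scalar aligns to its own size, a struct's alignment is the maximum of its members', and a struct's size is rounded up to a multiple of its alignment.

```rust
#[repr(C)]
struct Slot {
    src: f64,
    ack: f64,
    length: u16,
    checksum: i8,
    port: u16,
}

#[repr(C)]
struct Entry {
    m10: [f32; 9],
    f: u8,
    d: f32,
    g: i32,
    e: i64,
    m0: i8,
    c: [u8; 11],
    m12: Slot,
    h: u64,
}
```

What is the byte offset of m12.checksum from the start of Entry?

Slot: src at 0 (size 8, align 8) → ends 8; ack at 8 (size 8, align 8) → ends 16; length at 16 (size 2, align 2) → ends 18; checksum at 18 (size 1, align 1) → ends 19; pad 1 to align 2 for port; port at 20 (size 2, align 2) → ends 22; tail pad 2 to reach multiple of 8; total 24 bytes, alignment 8
m10 at 0 (size 36, align 4) → ends 36
f at 36 (size 1, align 1) → ends 37
pad 3 to align 4 for d
d at 40 (size 4, align 4) → ends 44
g at 44 (size 4, align 4) → ends 48
e at 48 (size 8, align 8) → ends 56
m0 at 56 (size 1, align 1) → ends 57
c at 57 (size 11, align 1) → ends 68
pad 4 to align 8 for m12
m12 at 72 (size 24, align 8) → ends 96
within Slot: checksum at 18
72 + 18 = 90

90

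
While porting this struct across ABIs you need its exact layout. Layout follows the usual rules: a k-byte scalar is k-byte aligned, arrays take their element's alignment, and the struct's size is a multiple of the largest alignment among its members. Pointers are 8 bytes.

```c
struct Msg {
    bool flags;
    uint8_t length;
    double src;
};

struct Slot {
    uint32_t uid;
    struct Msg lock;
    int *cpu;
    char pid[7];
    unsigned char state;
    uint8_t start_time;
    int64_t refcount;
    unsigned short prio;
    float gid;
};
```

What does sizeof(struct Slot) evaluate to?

64

Msg: 0..1  flags  (1B, 1-aligned); 1..2  length  (1B, 1-aligned); 2..8  -- padding (6B); 8..16  src  (8B, 8-aligned); sizeof = 16, alignof = 8
0..4  uid  (4B, 4-aligned)
4..8  -- padding (4B)
8..24  lock  (16B, 8-aligned)
24..32  cpu  (8B, 8-aligned)
32..39  pid  (7B, 1-aligned)
39..40  state  (1B, 1-aligned)
40..41  start_time  (1B, 1-aligned)
41..48  -- padding (7B)
48..56  refcount  (8B, 8-aligned)
56..58  prio  (2B, 2-aligned)
58..60  -- padding (2B)
60..64  gid  (4B, 4-aligned)
sizeof = 64, alignof = 8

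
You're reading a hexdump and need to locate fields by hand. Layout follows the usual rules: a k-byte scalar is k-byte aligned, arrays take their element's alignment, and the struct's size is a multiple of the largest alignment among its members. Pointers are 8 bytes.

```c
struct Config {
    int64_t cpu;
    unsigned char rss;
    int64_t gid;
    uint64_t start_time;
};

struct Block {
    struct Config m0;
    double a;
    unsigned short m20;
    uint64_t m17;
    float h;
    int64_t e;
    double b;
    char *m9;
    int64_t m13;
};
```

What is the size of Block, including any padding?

Config: @0: cpu [8B, align 8] → 8; @8: rss [1B, align 1] → 9; +7 pad (align 8); @16: gid [8B, align 8] → 24; @24: start_time [8B, align 8] → 32; size 32, align 8
@0: m0 [32B, align 8] → 32
@32: a [8B, align 8] → 40
@40: m20 [2B, align 2] → 42
+6 pad (align 8)
@48: m17 [8B, align 8] → 56
@56: h [4B, align 4] → 60
+4 pad (align 8)
@64: e [8B, align 8] → 72
@72: b [8B, align 8] → 80
@80: m9 [8B, align 8] → 88
@88: m13 [8B, align 8] → 96
size 96, align 8

96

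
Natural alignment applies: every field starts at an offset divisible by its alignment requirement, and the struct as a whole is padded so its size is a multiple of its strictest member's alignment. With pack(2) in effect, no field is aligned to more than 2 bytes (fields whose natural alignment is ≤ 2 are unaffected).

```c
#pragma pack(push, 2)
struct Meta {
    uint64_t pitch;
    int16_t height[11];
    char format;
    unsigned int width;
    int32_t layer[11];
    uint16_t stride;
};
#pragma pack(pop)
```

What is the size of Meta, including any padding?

@0: pitch [8B, align 2] → 8
@8: height [22B, align 2] → 30
@30: format [1B, align 1] → 31
+1 pad (align 2)
@32: width [4B, align 2] → 36
@36: layer [44B, align 2] → 80
@80: stride [2B, align 2] → 82
size 82, align 2

82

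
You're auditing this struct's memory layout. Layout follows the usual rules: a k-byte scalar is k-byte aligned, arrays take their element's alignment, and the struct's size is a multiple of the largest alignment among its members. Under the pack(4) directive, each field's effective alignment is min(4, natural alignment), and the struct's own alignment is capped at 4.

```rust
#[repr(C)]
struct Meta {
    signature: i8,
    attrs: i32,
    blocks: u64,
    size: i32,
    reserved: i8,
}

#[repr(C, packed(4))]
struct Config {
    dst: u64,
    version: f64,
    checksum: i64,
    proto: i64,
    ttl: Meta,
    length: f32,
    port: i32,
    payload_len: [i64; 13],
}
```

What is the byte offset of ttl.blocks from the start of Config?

Meta: 0..1  signature  (1B, 1-aligned); 1..4  -- padding (3B); 4..8  attrs  (4B, 4-aligned); 8..16  blocks  (8B, 8-aligned); 16..20  size  (4B, 4-aligned); 20..21  reserved  (1B, 1-aligned); 21..24  -- tail padding (3B); sizeof = 24, alignof = 8
0..8  dst  (8B, 4-aligned)
8..16  version  (8B, 4-aligned)
16..24  checksum  (8B, 4-aligned)
24..32  proto  (8B, 4-aligned)
32..56  ttl  (24B, 4-aligned)
within Meta: blocks at 8
32 + 8 = 40

40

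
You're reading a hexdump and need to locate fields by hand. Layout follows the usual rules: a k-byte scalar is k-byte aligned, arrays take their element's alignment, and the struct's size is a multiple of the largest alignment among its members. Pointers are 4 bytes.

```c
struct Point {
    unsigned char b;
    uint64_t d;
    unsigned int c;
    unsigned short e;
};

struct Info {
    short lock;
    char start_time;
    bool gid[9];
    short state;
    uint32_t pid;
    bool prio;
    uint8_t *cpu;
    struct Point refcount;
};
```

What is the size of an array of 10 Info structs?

560

Point: @0: b [1B, align 1] → 1; +7 pad (align 8); @8: d [8B, align 8] → 16; @16: c [4B, align 4] → 20; @20: e [2B, align 2] → 22; +2 tail pad (align 8); size 24, align 8
@0: lock [2B, align 2] → 2
@2: start_time [1B, align 1] → 3
@3: gid [9B, align 1] → 12
@12: state [2B, align 2] → 14
+2 pad (align 4)
@16: pid [4B, align 4] → 20
@20: prio [1B, align 1] → 21
+3 pad (align 4)
@24: cpu [4B, align 4] → 28
+4 pad (align 8)
@32: refcount [24B, align 8] → 56
size 56, align 8
array of 10: 10 × 56 = 560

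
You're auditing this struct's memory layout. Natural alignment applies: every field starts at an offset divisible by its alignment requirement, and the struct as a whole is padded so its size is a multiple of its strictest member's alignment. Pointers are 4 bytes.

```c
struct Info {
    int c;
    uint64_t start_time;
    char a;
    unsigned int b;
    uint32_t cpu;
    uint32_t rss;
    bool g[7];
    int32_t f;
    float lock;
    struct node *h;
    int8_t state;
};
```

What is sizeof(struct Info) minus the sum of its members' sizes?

@0: c [4B, align 4] → 4
+4 pad (align 8)
@8: start_time [8B, align 8] → 16
@16: a [1B, align 1] → 17
+3 pad (align 4)
@20: b [4B, align 4] → 24
@24: cpu [4B, align 4] → 28
@28: rss [4B, align 4] → 32
@32: g [7B, align 1] → 39
+1 pad (align 4)
@40: f [4B, align 4] → 44
@44: lock [4B, align 4] → 48
@48: h [4B, align 4] → 52
@52: state [1B, align 1] → 53
+3 tail pad (align 8)
size 56, align 8
data bytes 45, size 56 → padding 11

11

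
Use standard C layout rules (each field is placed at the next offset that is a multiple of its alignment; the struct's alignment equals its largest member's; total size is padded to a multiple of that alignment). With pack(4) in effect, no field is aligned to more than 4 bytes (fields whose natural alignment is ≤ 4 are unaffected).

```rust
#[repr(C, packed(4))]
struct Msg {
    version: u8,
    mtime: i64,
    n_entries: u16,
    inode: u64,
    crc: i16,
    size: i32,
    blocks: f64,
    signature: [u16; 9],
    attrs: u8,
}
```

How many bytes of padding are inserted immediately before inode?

2

0..1  version  (1B, 1-aligned)
1..4  -- padding (3B)
4..12  mtime  (8B, 4-aligned)
12..14  n_entries  (2B, 2-aligned)
14..16  -- padding (2B)
16..24  inode  (8B, 4-aligned)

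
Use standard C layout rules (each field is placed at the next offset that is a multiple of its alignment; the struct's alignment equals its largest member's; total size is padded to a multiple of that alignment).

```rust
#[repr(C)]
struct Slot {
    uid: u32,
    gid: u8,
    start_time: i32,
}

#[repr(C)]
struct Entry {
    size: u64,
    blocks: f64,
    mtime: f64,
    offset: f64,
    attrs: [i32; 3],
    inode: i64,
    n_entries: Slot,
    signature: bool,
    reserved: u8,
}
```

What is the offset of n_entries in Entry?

56

Slot: @0: uid [4B, align 4] → 4; @4: gid [1B, align 1] → 5; +3 pad (align 4); @8: start_time [4B, align 4] → 12; size 12, align 4
@0: size [8B, align 8] → 8
@8: blocks [8B, align 8] → 16
@16: mtime [8B, align 8] → 24
@24: offset [8B, align 8] → 32
@32: attrs [12B, align 4] → 44
+4 pad (align 8)
@48: inode [8B, align 8] → 56
@56: n_entries [12B, align 4] → 68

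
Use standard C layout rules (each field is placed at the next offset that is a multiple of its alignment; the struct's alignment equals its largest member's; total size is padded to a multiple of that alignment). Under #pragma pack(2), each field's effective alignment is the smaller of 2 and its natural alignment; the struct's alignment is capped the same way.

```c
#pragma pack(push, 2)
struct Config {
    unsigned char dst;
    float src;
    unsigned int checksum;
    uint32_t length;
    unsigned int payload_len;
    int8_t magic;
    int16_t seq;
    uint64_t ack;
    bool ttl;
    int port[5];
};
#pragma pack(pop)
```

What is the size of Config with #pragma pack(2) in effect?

52

dst at 0 (size 1, align 1) → ends 1
pad 1 to align 2 for src
src at 2 (size 4, align 2) → ends 6
checksum at 6 (size 4, align 2) → ends 10
length at 10 (size 4, align 2) → ends 14
payload_len at 14 (size 4, align 2) → ends 18
magic at 18 (size 1, align 1) → ends 19
pad 1 to align 2 for seq
seq at 20 (size 2, align 2) → ends 22
ack at 22 (size 8, align 2) → ends 30
ttl at 30 (size 1, align 1) → ends 31
pad 1 to align 2 for port
port at 32 (size 20, align 2) → ends 52
total 52 bytes, alignment 2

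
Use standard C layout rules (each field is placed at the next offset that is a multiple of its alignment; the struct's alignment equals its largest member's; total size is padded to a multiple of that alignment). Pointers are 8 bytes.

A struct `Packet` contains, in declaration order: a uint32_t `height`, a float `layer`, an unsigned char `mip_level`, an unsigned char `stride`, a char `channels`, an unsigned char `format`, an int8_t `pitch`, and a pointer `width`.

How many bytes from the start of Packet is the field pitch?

@0: height [4B, align 4] → 4
@4: layer [4B, align 4] → 8
@8: mip_level [1B, align 1] → 9
@9: stride [1B, align 1] → 10
@10: channels [1B, align 1] → 11
@11: format [1B, align 1] → 12
@12: pitch [1B, align 1] → 13

12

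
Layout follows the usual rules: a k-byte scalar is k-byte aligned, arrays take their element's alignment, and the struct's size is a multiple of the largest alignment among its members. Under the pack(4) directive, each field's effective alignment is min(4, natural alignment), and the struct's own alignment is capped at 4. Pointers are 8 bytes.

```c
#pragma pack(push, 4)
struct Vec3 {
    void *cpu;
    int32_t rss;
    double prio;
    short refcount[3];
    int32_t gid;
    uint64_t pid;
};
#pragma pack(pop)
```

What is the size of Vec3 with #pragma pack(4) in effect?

cpu at 0 (size 8, align 4) → ends 8
rss at 8 (size 4, align 4) → ends 12
prio at 12 (size 8, align 4) → ends 20
refcount at 20 (size 6, align 2) → ends 26
pad 2 to align 4 for gid
gid at 28 (size 4, align 4) → ends 32
pid at 32 (size 8, align 4) → ends 40
total 40 bytes, alignment 4

40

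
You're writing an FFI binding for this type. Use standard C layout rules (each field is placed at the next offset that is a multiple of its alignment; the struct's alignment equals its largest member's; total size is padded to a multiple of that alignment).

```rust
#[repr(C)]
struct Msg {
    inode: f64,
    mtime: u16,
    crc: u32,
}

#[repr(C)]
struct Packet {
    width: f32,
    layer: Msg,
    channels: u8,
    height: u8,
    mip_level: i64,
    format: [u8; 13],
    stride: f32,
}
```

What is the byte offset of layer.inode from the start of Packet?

8

Msg: @0: inode [8B, align 8] → 8; @8: mtime [2B, align 2] → 10; +2 pad (align 4); @12: crc [4B, align 4] → 16; size 16, align 8
@0: width [4B, align 4] → 4
+4 pad (align 8)
@8: layer [16B, align 8] → 24
within Msg: inode at 0
8 + 0 = 8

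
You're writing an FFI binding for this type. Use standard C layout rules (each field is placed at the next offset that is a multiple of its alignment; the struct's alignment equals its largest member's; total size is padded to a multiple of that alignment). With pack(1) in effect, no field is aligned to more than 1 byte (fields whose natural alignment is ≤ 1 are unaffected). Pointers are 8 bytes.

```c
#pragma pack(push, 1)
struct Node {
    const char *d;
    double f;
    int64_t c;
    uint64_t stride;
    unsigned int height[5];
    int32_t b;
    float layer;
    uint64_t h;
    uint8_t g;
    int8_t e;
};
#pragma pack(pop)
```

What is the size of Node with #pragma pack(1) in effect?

70

@0: d [8B, align 1] → 8
@8: f [8B, align 1] → 16
@16: c [8B, align 1] → 24
@24: stride [8B, align 1] → 32
@32: height [20B, align 1] → 52
@52: b [4B, align 1] → 56
@56: layer [4B, align 1] → 60
@60: h [8B, align 1] → 68
@68: g [1B, align 1] → 69
@69: e [1B, align 1] → 70
size 70, align 1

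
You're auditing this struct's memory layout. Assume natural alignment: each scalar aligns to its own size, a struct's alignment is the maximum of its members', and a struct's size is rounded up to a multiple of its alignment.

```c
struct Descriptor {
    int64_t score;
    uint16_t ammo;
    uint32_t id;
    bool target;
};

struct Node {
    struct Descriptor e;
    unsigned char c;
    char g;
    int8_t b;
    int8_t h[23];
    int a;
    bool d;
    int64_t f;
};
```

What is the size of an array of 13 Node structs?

Descriptor: 0..8  score  (8B, 8-aligned); 8..10  ammo  (2B, 2-aligned); 10..12  -- padding (2B); 12..16  id  (4B, 4-aligned); 16..17  target  (1B, 1-aligned); 17..24  -- tail padding (7B); sizeof = 24, alignof = 8
0..24  e  (24B, 8-aligned)
24..25  c  (1B, 1-aligned)
25..26  g  (1B, 1-aligned)
26..27  b  (1B, 1-aligned)
27..50  h  (23B, 1-aligned)
50..52  -- padding (2B)
52..56  a  (4B, 4-aligned)
56..57  d  (1B, 1-aligned)
57..64  -- padding (7B)
64..72  f  (8B, 8-aligned)
sizeof = 72, alignof = 8
array of 13: 13 × 72 = 936

936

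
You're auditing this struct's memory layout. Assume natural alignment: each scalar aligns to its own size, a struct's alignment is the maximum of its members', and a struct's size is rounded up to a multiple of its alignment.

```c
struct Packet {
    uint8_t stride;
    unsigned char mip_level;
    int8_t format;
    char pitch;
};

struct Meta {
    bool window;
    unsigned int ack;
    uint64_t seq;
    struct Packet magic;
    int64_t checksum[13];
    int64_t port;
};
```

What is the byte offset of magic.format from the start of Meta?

Packet: stride at 0 (size 1, align 1) → ends 1; mip_level at 1 (size 1, align 1) → ends 2; format at 2 (size 1, align 1) → ends 3; pitch at 3 (size 1, align 1) → ends 4; total 4 bytes, alignment 1
window at 0 (size 1, align 1) → ends 1
pad 3 to align 4 for ack
ack at 4 (size 4, align 4) → ends 8
seq at 8 (size 8, align 8) → ends 16
magic at 16 (size 4, align 1) → ends 20
within Packet: format at 2
16 + 2 = 18

18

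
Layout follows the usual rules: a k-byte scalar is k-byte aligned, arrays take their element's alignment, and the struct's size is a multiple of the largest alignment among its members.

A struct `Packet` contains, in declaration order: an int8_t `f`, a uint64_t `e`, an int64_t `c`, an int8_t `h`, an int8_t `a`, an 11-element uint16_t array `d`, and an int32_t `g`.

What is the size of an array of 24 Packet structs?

@0: f [1B, align 1] → 1
+7 pad (align 8)
@8: e [8B, align 8] → 16
@16: c [8B, align 8] → 24
@24: h [1B, align 1] → 25
@25: a [1B, align 1] → 26
@26: d [22B, align 2] → 48
@48: g [4B, align 4] → 52
+4 tail pad (align 8)
size 56, align 8
array of 24: 24 × 56 = 1344

1344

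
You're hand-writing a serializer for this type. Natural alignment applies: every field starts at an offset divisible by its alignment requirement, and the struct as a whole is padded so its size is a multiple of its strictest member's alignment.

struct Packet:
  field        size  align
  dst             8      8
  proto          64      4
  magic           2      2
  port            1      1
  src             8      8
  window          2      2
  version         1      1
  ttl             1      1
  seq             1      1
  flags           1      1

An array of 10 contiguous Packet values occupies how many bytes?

960

@0: dst [8B, align 8] → 8
@8: proto [64B, align 4] → 72
@72: magic [2B, align 2] → 74
@74: port [1B, align 1] → 75
+5 pad (align 8)
@80: src [8B, align 8] → 88
@88: window [2B, align 2] → 90
@90: version [1B, align 1] → 91
@91: ttl [1B, align 1] → 92
@92: seq [1B, align 1] → 93
@93: flags [1B, align 1] → 94
+2 tail pad (align 8)
size 96, align 8
array of 10: 10 × 96 = 960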